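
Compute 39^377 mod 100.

Square-and-reduce mod 100: 39^1≡39, 39^2≡21, 39^4≡41, 39^8≡81, 39^16≡61, 39^32≡21, 39^64≡41, 39^128≡81, 39^256≡61.
Since 377 = 1 + 8 + 16 + 32 + 64 + 256 in binary, 39^377 ≡ 39·81·61·21·41·61 ≡ 79 (mod 100).

79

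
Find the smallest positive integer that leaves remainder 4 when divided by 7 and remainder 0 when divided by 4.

4

Since 4·2 ≡ 1 (mod 7), take x = 0 + 4·((4−0)·2 mod 7) = 0 + 4·1 = 4.
Check: 4 mod 7 = 4, 4 mod 4 = 0.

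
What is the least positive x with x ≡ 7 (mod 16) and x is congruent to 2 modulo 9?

Since 9·9 ≡ 1 (mod 16), take x = 2 + 9·((7−2)·9 mod 16) = 2 + 9·13 = 119.
Check: 119 mod 16 = 7, 119 mod 9 = 2.

119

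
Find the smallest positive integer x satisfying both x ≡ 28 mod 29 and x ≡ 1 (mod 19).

x ≡ 1 (mod 19) gives x ∈ {1, 20, 39, 58, 77, 96, 115}.
The first of these with x mod 29 = 28 is 115.

115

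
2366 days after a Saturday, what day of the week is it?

2366 mod 7 = 0 (since 338·7 = 2366).
Saturday + 0 days → Saturday.

Saturday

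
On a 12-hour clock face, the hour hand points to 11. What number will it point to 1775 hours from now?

1775 mod 12 = 11 (since 147·12 = 1764).
11 + 11 → 10 on a 12-hour dial.

10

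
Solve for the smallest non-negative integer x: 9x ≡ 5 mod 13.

9⁻¹ ≡ 3 (mod 13) because 9·3 = 27 = 2·13 + 1.
Multiplying both sides by 3: x ≡ 3·5 = 15 ≡ 2 (mod 13).

2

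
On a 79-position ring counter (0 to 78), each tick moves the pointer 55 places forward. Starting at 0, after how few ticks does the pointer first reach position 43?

41

55⁻¹ ≡ 23 (mod 79) because 55·23 = 1265 = 16·79 + 1.
Multiplying both sides by 23: x ≡ 23·43 = 989 ≡ 41 (mod 79).
Check: 55·41 = 2255 = 28·79 + 43.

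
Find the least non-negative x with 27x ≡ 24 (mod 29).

17

27⁻¹ ≡ 14 (mod 29) because 27·14 = 378 = 13·29 + 1.
Multiplying both sides by 14: x ≡ 14·24 = 336 ≡ 17 (mod 29).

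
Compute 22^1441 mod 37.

By repeated squaring mod 37: 22^1≡22, 22^2≡3, 22^4≡9, 22^8≡7, 22^16≡12, 22^32≡33, 22^64≡16, 22^128≡34, 22^256≡9, 22^512≡7, 22^1024≡12.
Since 1441 = 1 + 32 + 128 + 256 + 1024 in binary, 22^1441 ≡ 22·33·34·9·12 ≡ 22 (mod 37).

22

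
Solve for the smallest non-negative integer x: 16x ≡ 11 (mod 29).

16⁻¹ ≡ 20 (mod 29) because 16·20 = 320 = 11·29 + 1.
Multiplying both sides by 20: x ≡ 20·11 = 220 ≡ 17 (mod 29).

17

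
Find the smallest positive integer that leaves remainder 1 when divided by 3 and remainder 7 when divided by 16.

Since 16·1 ≡ 1 (mod 3), take x = 7 + 16·((1−7)·1 mod 3) = 7 + 16·0 = 7.
Check: 7 mod 3 = 1, 7 mod 16 = 7.

7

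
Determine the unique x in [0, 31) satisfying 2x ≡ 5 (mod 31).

18

The inverse of 2 mod 31 is 16 (since 2·16 = 32 ≡ 1).
Multiplying both sides by 16: x ≡ 16·5 = 80 ≡ 18 (mod 31).
Check: 2·18 = 36 = 1·31 + 5.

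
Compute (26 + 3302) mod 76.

3302 = 43·76 + 34, so 3302 mod 76 = 34.
(26 + 34) mod 76 = 60.

60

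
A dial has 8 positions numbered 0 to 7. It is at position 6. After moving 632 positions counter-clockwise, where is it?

6

632 − 79·8 = 0, so 632 ≡ 0 (mod 8).
(6 − 0) mod 8 = 6.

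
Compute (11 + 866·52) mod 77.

866·52 = 45032.
45032 mod 77 = 64 (since 584·77 = 44968).
(11 + 64) mod 77 = 75.

75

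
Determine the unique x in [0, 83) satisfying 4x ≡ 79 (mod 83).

The inverse of 4 mod 83 is 21 (since 4·21 = 84 ≡ 1).
So x ≡ 21·79 = 1659 ≡ 82 (mod 83).
Check: 4·82 = 328 = 3·83 + 79.

82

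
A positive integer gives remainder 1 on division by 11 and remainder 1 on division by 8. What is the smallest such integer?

1

Since 8·7 ≡ 1 (mod 11), take x = 1 + 8·((1−1)·7 mod 11) = 1 + 8·0 = 1.
Check: 1 mod 11 = 1, 1 mod 8 = 1.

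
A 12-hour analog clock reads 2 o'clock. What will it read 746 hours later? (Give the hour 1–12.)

4

746 mod 12 = 2 (since 62·12 = 744).
2 + 2 → 4 on a 12-hour dial.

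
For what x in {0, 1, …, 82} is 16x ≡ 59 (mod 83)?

40

16⁻¹ ≡ 26 (mod 83) because 16·26 = 416 = 5·83 + 1.
Multiplying both sides by 26: x ≡ 26·59 = 1534 ≡ 40 (mod 83).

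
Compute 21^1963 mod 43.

Square-and-reduce mod 43: 21^1≡21, 21^2≡11, 21^4≡35, 21^8≡21, 21^16≡11, 21^32≡35, 21^64≡21, 21^128≡11, 21^256≡35, 21^512≡21, 21^1024≡11.
Since 1963 = 1 + 2 + 8 + 32 + 128 + 256 + 512 + 1024 in binary, 21^1963 ≡ 21·11·21·35·11·35·21·11 ≡ 16 (mod 43).

16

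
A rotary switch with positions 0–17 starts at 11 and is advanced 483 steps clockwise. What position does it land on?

8

483 = 26·18 + 15, so 483 mod 18 = 15.
(11 + 15) mod 18 = 8.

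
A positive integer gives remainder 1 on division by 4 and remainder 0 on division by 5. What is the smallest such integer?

5

x ≡ 1 (mod 4) gives x ∈ {1, 5}.
The first of these with x mod 5 = 0 is 5.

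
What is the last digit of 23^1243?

The units digit of 23^n cycles with period 4: 3, 9, 7, 1, …
1243 mod 4 = 3, so the last digit matches 3^3 = 7.

7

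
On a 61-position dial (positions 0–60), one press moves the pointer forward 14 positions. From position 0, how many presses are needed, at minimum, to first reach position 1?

14·48 = 672 = 11·61 + 1, so 14⁻¹ ≡ 48 (mod 61).

48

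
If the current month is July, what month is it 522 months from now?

January

522 mod 12 = 6 (since 43·12 = 516).
July + 6 months → January.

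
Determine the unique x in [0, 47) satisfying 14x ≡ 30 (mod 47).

29

14⁻¹ ≡ 37 (mod 47) because 14·37 = 518 = 11·47 + 1.
Multiplying both sides by 37: x ≡ 37·30 = 1110 ≡ 29 (mod 47).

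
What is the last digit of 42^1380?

Last digits of 2^n: 2, 4, 8, 6 (period 4).
1380 leaves remainder 0 on division by 4, so 42^1380 ends in 6.

6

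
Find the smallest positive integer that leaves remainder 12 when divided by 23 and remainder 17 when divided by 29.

x ≡ 12 (mod 23) gives x ∈ {12, 35, 58, 81, 104}.
The first of these with x mod 29 = 17 is 104.

104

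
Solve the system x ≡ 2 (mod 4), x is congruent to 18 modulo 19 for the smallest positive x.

18

x ≡ 2 (mod 4) gives x ∈ {2, 6, 10, 14, 18}.
The first of these with x mod 19 = 18 is 18.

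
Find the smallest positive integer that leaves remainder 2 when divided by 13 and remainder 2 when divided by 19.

2

Since 19·11 ≡ 1 (mod 13), take x = 2 + 19·((2−2)·11 mod 13) = 2 + 19·0 = 2.
Check: 2 mod 13 = 2, 2 mod 19 = 2.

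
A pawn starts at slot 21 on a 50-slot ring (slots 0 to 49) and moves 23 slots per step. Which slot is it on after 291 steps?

14

291·23 = 6693.
Dividing 6693 by 50 gives quotient 133 and remainder 43.
(21 + 43) mod 50 = 14.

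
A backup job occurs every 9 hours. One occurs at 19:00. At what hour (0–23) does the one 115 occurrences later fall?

22

115·9 = 1035.
Dividing 1035 by 24 gives quotient 43 and remainder 3.
(19 + 3) mod 24 = 22.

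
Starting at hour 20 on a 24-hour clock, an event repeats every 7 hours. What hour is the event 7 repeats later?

21

7·7 = 49.
49 mod 24 = 1 (since 2·24 = 48).
(20 + 1) mod 24 = 21.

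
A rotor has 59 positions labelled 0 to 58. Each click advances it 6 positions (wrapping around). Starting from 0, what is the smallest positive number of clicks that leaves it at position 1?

10

59 = 9·6 + 5
6 = 1·5 + 1
5 = 5·1 + 0
Back-substituting gives 6·10 ≡ 1 (mod 59).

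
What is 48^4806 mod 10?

4

Powers of 8 mod 10 repeat with period 4: 8, 4, 2, 6.
4806 mod 4 = 2, so the last digit matches 8^2 = 4.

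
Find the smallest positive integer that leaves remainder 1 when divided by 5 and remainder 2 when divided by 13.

41

x ≡ 1 (mod 5) gives x ∈ {1, 6, 11, 16, 21, 26, 31, 36, …}.
The first of these with x mod 13 = 2 is 41.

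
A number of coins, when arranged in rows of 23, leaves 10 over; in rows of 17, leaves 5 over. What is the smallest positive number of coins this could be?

Since 17·19 ≡ 1 (mod 23), take x = 5 + 17·((10−5)·19 mod 23) = 5 + 17·3 = 56.
Check: 56 mod 23 = 10, 56 mod 17 = 5.

56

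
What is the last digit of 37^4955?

3

Last digits of 7^n: 7, 9, 3, 1 (period 4).
4955 mod 4 = 3, so the last digit matches 7^3 = 3.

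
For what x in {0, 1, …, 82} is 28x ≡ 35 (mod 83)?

22

The inverse of 28 mod 83 is 3 (since 28·3 = 84 ≡ 1).
Multiplying both sides by 3: x ≡ 3·35 = 105 ≡ 22 (mod 83).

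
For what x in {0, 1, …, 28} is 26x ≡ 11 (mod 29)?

6

The inverse of 26 mod 29 is 19 (since 26·19 = 494 ≡ 1).
So x ≡ 19·11 = 209 ≡ 6 (mod 29).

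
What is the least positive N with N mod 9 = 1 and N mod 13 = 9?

100

Since 13·7 ≡ 1 (mod 9), take x = 9 + 13·((1−9)·7 mod 9) = 9 + 13·7 = 100.
Check: 100 mod 9 = 1, 100 mod 13 = 9.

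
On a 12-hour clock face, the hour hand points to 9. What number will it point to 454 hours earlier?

11

454 − 37·12 = 10, so 454 ≡ 10 (mod 12).
9 − 10 → 11 on a 12-hour dial.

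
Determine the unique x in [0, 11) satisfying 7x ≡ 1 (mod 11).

The inverse of 7 mod 11 is 8 (since 7·8 = 56 ≡ 1).
Multiplying both sides by 8: x ≡ 8·1 = 8 ≡ 8 (mod 11).
Check: 7·8 = 56 = 5·11 + 1.

8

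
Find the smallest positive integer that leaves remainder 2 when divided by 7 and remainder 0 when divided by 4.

Since 4·2 ≡ 1 (mod 7), take x = 0 + 4·((2−0)·2 mod 7) = 0 + 4·4 = 16.
Check: 16 mod 7 = 2, 16 mod 4 = 0.

16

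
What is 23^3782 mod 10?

The units digit of 23^n cycles with period 4: 3, 9, 7, 1, …
3782 mod 4 = 2, so the last digit matches 3^2 = 9.

9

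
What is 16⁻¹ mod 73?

73 = 4·16 + 9
16 = 1·9 + 7
9 = 1·7 + 2
7 = 3·2 + 1
2 = 2·1 + 0
Back-substituting gives 16·32 ≡ 1 (mod 73).

32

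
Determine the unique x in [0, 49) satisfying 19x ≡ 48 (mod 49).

The inverse of 19 mod 49 is 31 (since 19·31 = 589 ≡ 1).
Multiplying both sides by 31: x ≡ 31·48 = 1488 ≡ 18 (mod 49).
Check: 19·18 = 342 = 6·49 + 48.

18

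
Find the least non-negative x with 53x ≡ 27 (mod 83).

24

53⁻¹ ≡ 47 (mod 83) because 53·47 = 2491 = 30·83 + 1.
Multiplying both sides by 47: x ≡ 47·27 = 1269 ≡ 24 (mod 83).
Check: 53·24 = 1272 = 15·83 + 27.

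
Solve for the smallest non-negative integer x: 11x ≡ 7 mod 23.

9

11⁻¹ ≡ 21 (mod 23) because 11·21 = 231 = 10·23 + 1.
So x ≡ 21·7 = 147 ≡ 9 (mod 23).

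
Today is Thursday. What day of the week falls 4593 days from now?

4593 − 656·7 = 1, so 4593 ≡ 1 (mod 7).
Thursday + 1 day → Friday.

Friday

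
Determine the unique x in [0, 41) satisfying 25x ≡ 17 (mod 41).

25⁻¹ ≡ 23 (mod 41) because 25·23 = 575 = 14·41 + 1.
So x ≡ 23·17 = 391 ≡ 22 (mod 41).
Check: 25·22 = 550 = 13·41 + 17.

22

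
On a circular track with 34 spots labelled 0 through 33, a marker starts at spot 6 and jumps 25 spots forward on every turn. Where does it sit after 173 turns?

13

173·25 = 4325.
4325 − 127·34 = 7, so 4325 ≡ 7 (mod 34).
(6 + 7) mod 34 = 13.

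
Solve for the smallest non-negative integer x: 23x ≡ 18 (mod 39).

33

The inverse of 23 mod 39 is 17 (since 23·17 = 391 ≡ 1).
Multiplying both sides by 17: x ≡ 17·18 = 306 ≡ 33 (mod 39).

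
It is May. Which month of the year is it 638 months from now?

638 = 53·12 + 2, so 638 mod 12 = 2.
May + 2 months → July.

July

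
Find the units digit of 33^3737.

Powers of 3 mod 10 repeat with period 4: 3, 9, 7, 1.
3737 leaves remainder 1 on division by 4, so 33^3737 ends in 3.

3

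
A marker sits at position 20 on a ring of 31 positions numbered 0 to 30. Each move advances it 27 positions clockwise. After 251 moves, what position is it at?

251·27 = 6777.
6777 − 218·31 = 19, so 6777 ≡ 19 (mod 31).
(20 + 19) mod 31 = 8.

8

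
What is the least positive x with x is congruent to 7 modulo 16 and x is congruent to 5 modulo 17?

x ≡ 7 (mod 16) gives x ∈ {7, 23, 39}.
The first of these with x mod 17 = 5 is 39.

39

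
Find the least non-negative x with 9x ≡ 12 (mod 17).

9⁻¹ ≡ 2 (mod 17) because 9·2 = 18 = 1·17 + 1.
Multiplying both sides by 2: x ≡ 2·12 = 24 ≡ 7 (mod 17).

7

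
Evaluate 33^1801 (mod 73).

By repeated squaring mod 73: 33^1≡33, 33^2≡67, 33^4≡36, 33^8≡55, 33^16≡32, 33^32≡2, 33^64≡4, 33^128≡16, 33^256≡37, 33^512≡55, 33^1024≡32.
1801 = 1 + 8 + 256 + 512 + 1024, so 33^1801 ≡ 33·55·37·55·32 ≡ 33 (mod 73).

33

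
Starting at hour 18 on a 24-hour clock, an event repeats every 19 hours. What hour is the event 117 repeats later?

9

117·19 = 2223.
Dividing 2223 by 24 gives quotient 92 and remainder 15.
(18 + 15) mod 24 = 9.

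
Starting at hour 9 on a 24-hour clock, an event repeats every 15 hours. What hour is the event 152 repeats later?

152·15 = 2280.
Dividing 2280 by 24 gives quotient 95 and remainder 0.
(9 + 0) mod 24 = 9.

9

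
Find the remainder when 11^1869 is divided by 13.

Successive squares of 11 mod 13: 11^1≡11, 11^2≡4, 11^4≡3, 11^8≡9, 11^16≡3, 11^32≡9, 11^64≡3, 11^128≡9, 11^256≡3, 11^512≡9, 11^1024≡3.
Since 1869 = 1 + 4 + 8 + 64 + 256 + 512 + 1024 in binary, 11^1869 ≡ 11·3·9·3·3·9·3 ≡ 8 (mod 13).

8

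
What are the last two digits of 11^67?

71

Successive squares of 11 mod 100: 11^1≡11, 11^2≡21, 11^4≡41, 11^8≡81, 11^16≡61, 11^32≡21, 11^64≡41.
Since 67 = 1 + 2 + 64 in binary, 11^67 ≡ 11·21·41 ≡ 71 (mod 100).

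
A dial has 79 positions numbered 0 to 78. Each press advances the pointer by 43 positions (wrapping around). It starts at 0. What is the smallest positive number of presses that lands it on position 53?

The inverse of 43 mod 79 is 68 (since 43·68 = 2924 ≡ 1).
Multiplying both sides by 68: x ≡ 68·53 = 3604 ≡ 49 (mod 79).

49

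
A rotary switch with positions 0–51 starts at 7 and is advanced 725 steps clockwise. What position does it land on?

4

725 mod 52 = 49 (since 13·52 = 676).
(7 + 49) mod 52 = 4.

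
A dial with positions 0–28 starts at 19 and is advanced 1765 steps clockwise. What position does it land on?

1765 − 60·29 = 25, so 1765 ≡ 25 (mod 29).
(19 + 25) mod 29 = 15.

15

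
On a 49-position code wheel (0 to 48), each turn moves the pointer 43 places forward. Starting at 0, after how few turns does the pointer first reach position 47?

The inverse of 43 mod 49 is 8 (since 43·8 = 344 ≡ 1).
So x ≡ 8·47 = 376 ≡ 33 (mod 49).
Check: 43·33 = 1419 = 28·49 + 47.

33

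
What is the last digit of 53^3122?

9

The units digit of 53^n cycles with period 4: 3, 9, 7, 1, …
3122 mod 4 = 2, so the last digit matches 3^2 = 9.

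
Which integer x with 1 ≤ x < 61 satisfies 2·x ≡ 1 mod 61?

31

61 = 30·2 + 1
2 = 2·1 + 0
Back-substituting gives 2·31 ≡ 1 (mod 61).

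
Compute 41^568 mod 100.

21

Successive squares of 41 mod 100: 41^1≡41, 41^2≡81, 41^4≡61, 41^8≡21, 41^16≡41, 41^32≡81, 41^64≡61, 41^128≡21, 41^256≡41, 41^512≡81.
568 = 8 + 16 + 32 + 512, so 41^568 ≡ 21·41·81·81 ≡ 21 (mod 100).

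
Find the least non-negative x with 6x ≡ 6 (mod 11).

6⁻¹ ≡ 2 (mod 11) because 6·2 = 12 = 1·11 + 1.
So x ≡ 2·6 = 12 ≡ 1 (mod 11).
Check: 6·1 = 6 = 0·11 + 6.

1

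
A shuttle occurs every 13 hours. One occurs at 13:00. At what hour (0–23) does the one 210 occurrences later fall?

7

210·13 = 2730.
2730 mod 24 = 18 (since 113·24 = 2712).
(13 + 18) mod 24 = 7.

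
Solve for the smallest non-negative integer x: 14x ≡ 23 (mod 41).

28

14⁻¹ ≡ 3 (mod 41) because 14·3 = 42 = 1·41 + 1.
Multiplying both sides by 3: x ≡ 3·23 = 69 ≡ 28 (mod 41).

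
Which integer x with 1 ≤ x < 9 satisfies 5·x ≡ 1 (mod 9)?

5·2 = 10 = 1·9 + 1, so 5⁻¹ ≡ 2 (mod 9).

2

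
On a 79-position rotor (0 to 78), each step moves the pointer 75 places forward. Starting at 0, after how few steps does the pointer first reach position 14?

75⁻¹ ≡ 59 (mod 79) because 75·59 = 4425 = 56·79 + 1.
Multiplying both sides by 59: x ≡ 59·14 = 826 ≡ 36 (mod 79).
Check: 75·36 = 2700 = 34·79 + 14.

36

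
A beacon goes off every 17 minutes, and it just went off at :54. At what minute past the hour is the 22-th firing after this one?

8

22·17 = 374.
374 mod 60 = 14 (since 6·60 = 360).
(54 + 14) mod 60 = 8.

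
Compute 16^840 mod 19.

Square-and-reduce mod 19: 16^1≡16, 16^2≡9, 16^4≡5, 16^8≡6, 16^16≡17, 16^32≡4, 16^64≡16, 16^128≡9, 16^256≡5, 16^512≡6.
Since 840 = 8 + 64 + 256 + 512 in binary, 16^840 ≡ 6·16·5·6 ≡ 11 (mod 19).

11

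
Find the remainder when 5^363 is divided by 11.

Successive squares of 5 mod 11: 5^1≡5, 5^2≡3, 5^4≡9, 5^8≡4, 5^16≡5, 5^32≡3, 5^64≡9, 5^128≡4, 5^256≡5.
Since 363 = 1 + 2 + 8 + 32 + 64 + 256 in binary, 5^363 ≡ 5·3·4·3·9·5 ≡ 4 (mod 11).

4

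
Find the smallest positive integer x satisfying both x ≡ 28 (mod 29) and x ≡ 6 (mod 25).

231

x ≡ 6 (mod 25) gives x ∈ {6, 31, 56, 81, 106, 131, 156, 181, …}.
The first of these with x mod 29 = 28 is 231.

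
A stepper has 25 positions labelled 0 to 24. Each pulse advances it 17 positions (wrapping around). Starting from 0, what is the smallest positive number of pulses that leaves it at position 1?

17·3 = 51 = 2·25 + 1, so 17⁻¹ ≡ 3 (mod 25).

3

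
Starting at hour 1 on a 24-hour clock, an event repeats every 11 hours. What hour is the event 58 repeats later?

58·11 = 638.
638 mod 24 = 14 (since 26·24 = 624).
(1 + 14) mod 24 = 15.

15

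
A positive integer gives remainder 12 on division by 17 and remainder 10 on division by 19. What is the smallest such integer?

29

Since 19·9 ≡ 1 (mod 17), take x = 10 + 19·((12−10)·9 mod 17) = 10 + 19·1 = 29.
Check: 29 mod 17 = 12, 29 mod 19 = 10.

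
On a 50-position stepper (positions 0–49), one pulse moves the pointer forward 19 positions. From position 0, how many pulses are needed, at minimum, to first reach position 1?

29

50 = 2·19 + 12
19 = 1·12 + 7
12 = 1·7 + 5
7 = 1·5 + 2
5 = 2·2 + 1
2 = 2·1 + 0
Back-substituting gives 19·29 ≡ 1 (mod 50).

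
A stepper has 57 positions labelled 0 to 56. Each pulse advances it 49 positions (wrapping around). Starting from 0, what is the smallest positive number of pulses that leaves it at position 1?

49·7 = 343 = 6·57 + 1, so 49⁻¹ ≡ 7 (mod 57).

7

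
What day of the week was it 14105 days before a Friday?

Friday

14105 = 2015·7 + 0, so 14105 mod 7 = 0.
Friday − 0 days → Friday.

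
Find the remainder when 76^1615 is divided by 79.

16

By repeated squaring mod 79: 76^1≡76, 76^2≡9, 76^4≡2, 76^8≡4, 76^16≡16, 76^32≡19, 76^64≡45, 76^128≡50, 76^256≡51, 76^512≡73, 76^1024≡36.
1615 = 1 + 2 + 4 + 8 + 64 + 512 + 1024, so 76^1615 ≡ 76·9·2·4·45·73·36 ≡ 16 (mod 79).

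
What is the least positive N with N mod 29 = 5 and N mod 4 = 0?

Since 4·22 ≡ 1 (mod 29), take x = 0 + 4·((5−0)·22 mod 29) = 0 + 4·23 = 92.
Check: 92 mod 29 = 5, 92 mod 4 = 0.

92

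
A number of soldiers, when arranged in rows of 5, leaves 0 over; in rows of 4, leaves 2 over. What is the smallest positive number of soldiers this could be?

10

Since 4·4 ≡ 1 (mod 5), take x = 2 + 4·((0−2)·4 mod 5) = 2 + 4·2 = 10.
Check: 10 mod 5 = 0, 10 mod 4 = 2.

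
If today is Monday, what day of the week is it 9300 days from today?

9300 − 1328·7 = 4, so 9300 ≡ 4 (mod 7).
Monday + 4 days → Friday.

Friday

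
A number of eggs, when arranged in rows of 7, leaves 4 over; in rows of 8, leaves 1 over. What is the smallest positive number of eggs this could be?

Since 8·1 ≡ 1 (mod 7), take x = 1 + 8·((4−1)·1 mod 7) = 1 + 8·3 = 25.
Check: 25 mod 7 = 4, 25 mod 8 = 1.

25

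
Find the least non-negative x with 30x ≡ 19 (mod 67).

52

30⁻¹ ≡ 38 (mod 67) because 30·38 = 1140 = 17·67 + 1.
So x ≡ 38·19 = 722 ≡ 52 (mod 67).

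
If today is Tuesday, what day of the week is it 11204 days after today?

Saturday

11204 mod 7 = 4 (since 1600·7 = 11200).
Tuesday + 4 days → Saturday.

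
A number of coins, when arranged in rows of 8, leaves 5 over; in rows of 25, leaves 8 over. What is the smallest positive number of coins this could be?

Since 25·1 ≡ 1 (mod 8), take x = 8 + 25·((5−8)·1 mod 8) = 8 + 25·5 = 133.
Check: 133 mod 8 = 5, 133 mod 25 = 8.

133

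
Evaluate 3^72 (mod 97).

Successive squares of 3 mod 97: 3^1≡3, 3^2≡9, 3^4≡81, 3^8≡62, 3^16≡61, 3^32≡35, 3^64≡61.
72 = 8 + 64, so 3^72 ≡ 62·61 ≡ 96 (mod 97).

96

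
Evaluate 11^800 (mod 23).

Successive squares of 11 mod 23: 11^1≡11, 11^2≡6, 11^4≡13, 11^8≡8, 11^16≡18, 11^32≡2, 11^64≡4, 11^128≡16, 11^256≡3, 11^512≡9.
Since 800 = 32 + 256 + 512 in binary, 11^800 ≡ 2·3·9 ≡ 8 (mod 23).

8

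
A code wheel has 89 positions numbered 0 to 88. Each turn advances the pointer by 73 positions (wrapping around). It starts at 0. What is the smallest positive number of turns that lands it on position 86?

28

The inverse of 73 mod 89 is 50 (since 73·50 = 3650 ≡ 1).
So x ≡ 50·86 = 4300 ≡ 28 (mod 89).
Check: 73·28 = 2044 = 22·89 + 86.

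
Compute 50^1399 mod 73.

12

By repeated squaring mod 73: 50^1≡50, 50^2≡18, 50^4≡32, 50^8≡2, 50^16≡4, 50^32≡16, 50^64≡37, 50^128≡55, 50^256≡32, 50^512≡2, 50^1024≡4.
Since 1399 = 1 + 2 + 4 + 16 + 32 + 64 + 256 + 1024 in binary, 50^1399 ≡ 50·18·32·4·16·37·32·4 ≡ 12 (mod 73).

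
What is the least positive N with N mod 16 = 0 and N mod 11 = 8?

Since 11·3 ≡ 1 (mod 16), take x = 8 + 11·((0−8)·3 mod 16) = 8 + 11·8 = 96.
Check: 96 mod 16 = 0, 96 mod 11 = 8.

96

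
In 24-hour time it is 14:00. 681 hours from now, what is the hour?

Dividing 681 by 24 gives quotient 28 and remainder 9.
(14 + 9) mod 24 = 23.

23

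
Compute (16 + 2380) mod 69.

50

Dividing 2380 by 69 gives quotient 34 and remainder 34.
(16 + 34) mod 69 = 50.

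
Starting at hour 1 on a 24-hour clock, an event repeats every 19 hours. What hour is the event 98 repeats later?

98·19 = 1862.
1862 = 77·24 + 14, so 1862 mod 24 = 14.
(1 + 14) mod 24 = 15.

15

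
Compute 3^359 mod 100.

67

Successive squares of 3 mod 100: 3^1≡3, 3^2≡9, 3^4≡81, 3^8≡61, 3^16≡21, 3^32≡41, 3^64≡81, 3^128≡61, 3^256≡21.
Since 359 = 1 + 2 + 4 + 32 + 64 + 256 in binary, 3^359 ≡ 3·9·81·41·81·21 ≡ 67 (mod 100).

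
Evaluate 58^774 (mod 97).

Successive squares of 58 mod 97: 58^1≡58, 58^2≡66, 58^4≡88, 58^8≡81, 58^16≡62, 58^32≡61, 58^64≡35, 58^128≡61, 58^256≡35, 58^512≡61.
774 = 2 + 4 + 256 + 512, so 58^774 ≡ 66·88·35·61 ≡ 85 (mod 97).

85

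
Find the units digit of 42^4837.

2

The units digit of 42^n cycles with period 4: 2, 4, 8, 6, …
4837 mod 4 = 1, so the last digit matches 2^1 = 2.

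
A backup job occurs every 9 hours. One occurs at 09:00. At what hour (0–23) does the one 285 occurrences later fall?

6

285·9 = 2565.
2565 mod 24 = 21 (since 106·24 = 2544).
(9 + 21) mod 24 = 6.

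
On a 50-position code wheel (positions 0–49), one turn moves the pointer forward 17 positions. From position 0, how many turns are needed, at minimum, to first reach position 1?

50 = 2·17 + 16
17 = 1·16 + 1
16 = 16·1 + 0
Back-substituting gives 17·3 ≡ 1 (mod 50).

3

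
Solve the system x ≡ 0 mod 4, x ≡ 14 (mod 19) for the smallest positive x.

52

x ≡ 0 (mod 4) gives x ∈ {0, 4, 8, 12, 16, 20, 24, 28, …}.
The first of these with x mod 19 = 14 is 52.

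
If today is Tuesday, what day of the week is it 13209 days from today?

Tuesday

13209 = 1887·7 + 0, so 13209 mod 7 = 0.
Tuesday + 0 days → Tuesday.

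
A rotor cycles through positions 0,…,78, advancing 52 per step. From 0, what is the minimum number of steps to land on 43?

52⁻¹ ≡ 38 (mod 79) because 52·38 = 1976 = 25·79 + 1.
Multiplying both sides by 38: x ≡ 38·43 = 1634 ≡ 54 (mod 79).
Check: 52·54 = 2808 = 35·79 + 43.

54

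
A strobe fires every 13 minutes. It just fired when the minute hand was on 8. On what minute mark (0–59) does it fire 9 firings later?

5

9·13 = 117.
Dividing 117 by 60 gives quotient 1 and remainder 57.
(8 + 57) mod 60 = 5.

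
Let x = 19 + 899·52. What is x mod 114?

27

899·52 = 46748.
Dividing 46748 by 114 gives quotient 410 and remainder 8.
(19 + 8) mod 114 = 27.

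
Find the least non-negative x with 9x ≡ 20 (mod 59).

35

9⁻¹ ≡ 46 (mod 59) because 9·46 = 414 = 7·59 + 1.
So x ≡ 46·20 = 920 ≡ 35 (mod 59).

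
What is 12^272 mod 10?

6

Last digits of 2^n: 2, 4, 8, 6 (period 4).
272 mod 4 = 0, so the last digit matches 2^4 = 6.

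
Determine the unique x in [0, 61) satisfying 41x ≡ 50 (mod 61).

41⁻¹ ≡ 3 (mod 61) because 41·3 = 123 = 2·61 + 1.
So x ≡ 3·50 = 150 ≡ 28 (mod 61).

28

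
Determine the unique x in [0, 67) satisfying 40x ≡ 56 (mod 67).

55

40⁻¹ ≡ 62 (mod 67) because 40·62 = 2480 = 37·67 + 1.
Multiplying both sides by 62: x ≡ 62·56 = 3472 ≡ 55 (mod 67).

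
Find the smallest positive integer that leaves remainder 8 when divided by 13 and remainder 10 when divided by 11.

21

x ≡ 10 (mod 11) gives x ∈ {10, 21}.
The first of these with x mod 13 = 8 is 21.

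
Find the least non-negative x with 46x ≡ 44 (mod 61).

46⁻¹ ≡ 4 (mod 61) because 46·4 = 184 = 3·61 + 1.
So x ≡ 4·44 = 176 ≡ 54 (mod 61).

54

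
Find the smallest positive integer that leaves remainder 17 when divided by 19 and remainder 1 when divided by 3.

Since 3·13 ≡ 1 (mod 19), take x = 1 + 3·((17−1)·13 mod 19) = 1 + 3·18 = 55.
Check: 55 mod 19 = 17, 55 mod 3 = 1.

55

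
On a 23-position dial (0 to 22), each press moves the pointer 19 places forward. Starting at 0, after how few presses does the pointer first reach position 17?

13

The inverse of 19 mod 23 is 17 (since 19·17 = 323 ≡ 1).
So x ≡ 17·17 = 289 ≡ 13 (mod 23).
Check: 19·13 = 247 = 10·23 + 17.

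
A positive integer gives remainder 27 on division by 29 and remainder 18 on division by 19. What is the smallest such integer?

56

Since 19·26 ≡ 1 (mod 29), take x = 18 + 19·((27−18)·26 mod 29) = 18 + 19·2 = 56.
Check: 56 mod 29 = 27, 56 mod 19 = 18.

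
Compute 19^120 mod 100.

1

Square-and-reduce mod 100: 19^1≡19, 19^2≡61, 19^4≡21, 19^8≡41, 19^16≡81, 19^32≡61, 19^64≡21.
Since 120 = 8 + 16 + 32 + 64 in binary, 19^120 ≡ 41·81·61·21 ≡ 1 (mod 100).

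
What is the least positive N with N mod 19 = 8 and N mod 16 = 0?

x ≡ 0 (mod 16) gives x ∈ {0, 16, 32, 48, 64, 80, 96, 112, …}.
The first of these with x mod 19 = 8 is 160.

160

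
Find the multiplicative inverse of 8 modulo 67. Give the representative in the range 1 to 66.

67 = 8·8 + 3
8 = 2·3 + 2
3 = 1·2 + 1
2 = 2·1 + 0
Back-substituting gives 8·42 ≡ 1 (mod 67).

42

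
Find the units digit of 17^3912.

The units digit of 17^n cycles with period 4: 7, 9, 3, 1, …
3912 mod 4 = 0, so the last digit matches 7^4 = 1.

1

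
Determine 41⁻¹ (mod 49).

6

41·6 = 246 = 5·49 + 1, so 41⁻¹ ≡ 6 (mod 49).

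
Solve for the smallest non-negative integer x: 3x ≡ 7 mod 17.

3⁻¹ ≡ 6 (mod 17) because 3·6 = 18 = 1·17 + 1.
So x ≡ 6·7 = 42 ≡ 8 (mod 17).

8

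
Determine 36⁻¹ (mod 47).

36·17 = 612 = 13·47 + 1, so 36⁻¹ ≡ 17 (mod 47).

17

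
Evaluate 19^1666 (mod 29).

Square-and-reduce mod 29: 19^1≡19, 19^2≡13, 19^4≡24, 19^8≡25, 19^16≡16, 19^32≡24, 19^64≡25, 19^128≡16, 19^256≡24, 19^512≡25, 19^1024≡16.
1666 = 2 + 128 + 512 + 1024, so 19^1666 ≡ 13·16·25·16 ≡ 28 (mod 29).

28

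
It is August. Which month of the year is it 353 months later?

353 = 29·12 + 5, so 353 mod 12 = 5.
August + 5 months → January.

January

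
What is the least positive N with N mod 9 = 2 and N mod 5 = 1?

x ≡ 1 (mod 5) gives x ∈ {1, 6, 11}.
The first of these with x mod 9 = 2 is 11.

11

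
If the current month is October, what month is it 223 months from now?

May

223 = 18·12 + 7, so 223 mod 12 = 7.
October + 7 months → May.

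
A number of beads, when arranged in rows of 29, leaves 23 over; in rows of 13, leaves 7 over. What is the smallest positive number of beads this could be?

x ≡ 7 (mod 13) gives x ∈ {7, 20, 33, 46, 59, 72, 85, 98, …}.
The first of these with x mod 29 = 23 is 371.

371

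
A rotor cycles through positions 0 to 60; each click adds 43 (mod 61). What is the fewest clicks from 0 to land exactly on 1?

43·44 = 1892 = 31·61 + 1, so 43⁻¹ ≡ 44 (mod 61).

44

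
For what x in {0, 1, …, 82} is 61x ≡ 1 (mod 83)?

The inverse of 61 mod 83 is 49 (since 61·49 = 2989 ≡ 1).
So x ≡ 49·1 = 49 ≡ 49 (mod 83).
Check: 61·49 = 2989 = 36·83 + 1.

49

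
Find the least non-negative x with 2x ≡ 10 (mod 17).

2⁻¹ ≡ 9 (mod 17) because 2·9 = 18 = 1·17 + 1.
Multiplying both sides by 9: x ≡ 9·10 = 90 ≡ 5 (mod 17).

5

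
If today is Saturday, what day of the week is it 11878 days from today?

Friday

11878 mod 7 = 6 (since 1696·7 = 11872).
Saturday + 6 days → Friday.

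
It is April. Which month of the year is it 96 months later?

April

96 − 8·12 = 0, so 96 ≡ 0 (mod 12).
April + 0 months → April.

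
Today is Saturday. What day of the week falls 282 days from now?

Monday

282 mod 7 = 2 (since 40·7 = 280).
Saturday + 2 days → Monday.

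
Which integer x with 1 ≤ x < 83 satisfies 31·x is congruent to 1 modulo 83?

75

31·75 = 2325 = 28·83 + 1, so 31⁻¹ ≡ 75 (mod 83).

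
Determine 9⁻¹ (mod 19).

9·17 = 153 = 8·19 + 1, so 9⁻¹ ≡ 17 (mod 19).

17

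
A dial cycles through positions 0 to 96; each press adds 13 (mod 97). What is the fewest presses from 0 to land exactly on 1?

15

13·15 = 195 = 2·97 + 1, so 13⁻¹ ≡ 15 (mod 97).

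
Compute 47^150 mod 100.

49

Successive squares of 47 mod 100: 47^1≡47, 47^2≡9, 47^4≡81, 47^8≡61, 47^16≡21, 47^32≡41, 47^64≡81, 47^128≡61.
Since 150 = 2 + 4 + 16 + 128 in binary, 47^150 ≡ 9·81·21·61 ≡ 49 (mod 100).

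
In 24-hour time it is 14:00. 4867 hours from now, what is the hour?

4867 = 202·24 + 19, so 4867 mod 24 = 19.
(14 + 19) mod 24 = 9.

9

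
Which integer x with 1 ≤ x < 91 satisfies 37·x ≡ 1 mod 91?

91 = 2·37 + 17
37 = 2·17 + 3
17 = 5·3 + 2
3 = 1·2 + 1
2 = 2·1 + 0
Back-substituting gives 37·32 ≡ 1 (mod 91).

32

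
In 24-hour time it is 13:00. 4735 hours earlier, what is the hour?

6

4735 = 197·24 + 7, so 4735 mod 24 = 7.
(13 − 7) mod 24 = 6.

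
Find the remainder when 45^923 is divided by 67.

3

Square-and-reduce mod 67: 45^1≡45, 45^2≡15, 45^4≡24, 45^8≡40, 45^16≡59, 45^32≡64, 45^64≡9, 45^128≡14, 45^256≡62, 45^512≡25.
Since 923 = 1 + 2 + 8 + 16 + 128 + 256 + 512 in binary, 45^923 ≡ 45·15·40·59·14·62·25 ≡ 3 (mod 67).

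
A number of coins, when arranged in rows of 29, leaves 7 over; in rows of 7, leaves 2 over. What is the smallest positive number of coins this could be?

x ≡ 2 (mod 7) gives x ∈ {2, 9, 16, 23, 30, 37, 44, 51, …}.
The first of these with x mod 29 = 7 is 65.

65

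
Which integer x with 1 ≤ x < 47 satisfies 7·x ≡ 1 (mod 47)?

7·27 = 189 = 4·47 + 1, so 7⁻¹ ≡ 27 (mod 47).

27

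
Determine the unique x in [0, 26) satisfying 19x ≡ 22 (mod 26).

19⁻¹ ≡ 11 (mod 26) because 19·11 = 209 = 8·26 + 1.
So x ≡ 11·22 = 242 ≡ 8 (mod 26).
Check: 19·8 = 152 = 5·26 + 22.

8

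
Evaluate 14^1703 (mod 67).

40

Square-and-reduce mod 67: 14^1≡14, 14^2≡62, 14^4≡25, 14^8≡22, 14^16≡15, 14^32≡24, 14^64≡40, 14^128≡59, 14^256≡64, 14^512≡9, 14^1024≡14.
Since 1703 = 1 + 2 + 4 + 32 + 128 + 512 + 1024 in binary, 14^1703 ≡ 14·62·25·24·59·9·14 ≡ 40 (mod 67).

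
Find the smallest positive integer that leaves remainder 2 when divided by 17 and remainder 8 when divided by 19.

274

Since 19·9 ≡ 1 (mod 17), take x = 8 + 19·((2−8)·9 mod 17) = 8 + 19·14 = 274.
Check: 274 mod 17 = 2, 274 mod 19 = 8.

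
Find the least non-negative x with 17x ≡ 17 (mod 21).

The inverse of 17 mod 21 is 5 (since 17·5 = 85 ≡ 1).
So x ≡ 5·17 = 85 ≡ 1 (mod 21).
Check: 17·1 = 17 = 0·21 + 17.

1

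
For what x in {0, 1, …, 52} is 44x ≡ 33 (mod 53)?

44⁻¹ ≡ 47 (mod 53) because 44·47 = 2068 = 39·53 + 1.
Multiplying both sides by 47: x ≡ 47·33 = 1551 ≡ 14 (mod 53).

14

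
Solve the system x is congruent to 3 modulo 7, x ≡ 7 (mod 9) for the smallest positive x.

52

x ≡ 3 (mod 7) gives x ∈ {3, 10, 17, 24, 31, 38, 45, 52}.
The first of these with x mod 9 = 7 is 52.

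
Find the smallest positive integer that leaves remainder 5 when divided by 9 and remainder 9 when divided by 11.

86

x ≡ 5 (mod 9) gives x ∈ {5, 14, 23, 32, 41, 50, 59, 68, …}.
The first of these with x mod 11 = 9 is 86.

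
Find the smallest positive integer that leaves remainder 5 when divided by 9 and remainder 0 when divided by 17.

Since 17·8 ≡ 1 (mod 9), take x = 0 + 17·((5−0)·8 mod 9) = 0 + 17·4 = 68.
Check: 68 mod 9 = 5, 68 mod 17 = 0.

68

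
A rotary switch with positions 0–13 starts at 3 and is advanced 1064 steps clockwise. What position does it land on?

1064 − 76·14 = 0, so 1064 ≡ 0 (mod 14).
(3 + 0) mod 14 = 3.

3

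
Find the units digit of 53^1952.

1

Last digits of 3^n: 3, 9, 7, 1 (period 4).
1952 leaves remainder 0 on division by 4, so 53^1952 ends in 1.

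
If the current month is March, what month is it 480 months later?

March

480 = 40·12 + 0, so 480 mod 12 = 0.
March + 0 months → March.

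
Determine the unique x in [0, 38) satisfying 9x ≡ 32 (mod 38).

The inverse of 9 mod 38 is 17 (since 9·17 = 153 ≡ 1).
Multiplying both sides by 17: x ≡ 17·32 = 544 ≡ 12 (mod 38).

12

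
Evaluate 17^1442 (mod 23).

Successive squares of 17 mod 23: 17^1≡17, 17^2≡13, 17^4≡8, 17^8≡18, 17^16≡2, 17^32≡4, 17^64≡16, 17^128≡3, 17^256≡9, 17^512≡12, 17^1024≡6.
Since 1442 = 2 + 32 + 128 + 256 + 1024 in binary, 17^1442 ≡ 13·4·3·9·6 ≡ 6 (mod 23).

6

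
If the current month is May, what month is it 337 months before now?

April

337 = 28·12 + 1, so 337 mod 12 = 1.
May − 1 month → April.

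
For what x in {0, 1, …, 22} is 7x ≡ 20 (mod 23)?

16

7⁻¹ ≡ 10 (mod 23) because 7·10 = 70 = 3·23 + 1.
Multiplying both sides by 10: x ≡ 10·20 = 200 ≡ 16 (mod 23).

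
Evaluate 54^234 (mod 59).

25

Successive squares of 54 mod 59: 54^1≡54, 54^2≡25, 54^4≡35, 54^8≡45, 54^16≡19, 54^32≡7, 54^64≡49, 54^128≡41.
234 = 2 + 8 + 32 + 64 + 128, so 54^234 ≡ 25·45·7·49·41 ≡ 25 (mod 59).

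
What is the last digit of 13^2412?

1

Last digits of 3^n: 3, 9, 7, 1 (period 4).
2412 leaves remainder 0 on division by 4, so 13^2412 ends in 1.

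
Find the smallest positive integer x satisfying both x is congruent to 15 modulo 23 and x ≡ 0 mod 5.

x ≡ 0 (mod 5) gives x ∈ {0, 5, 10, 15}.
The first of these with x mod 23 = 15 is 15.

15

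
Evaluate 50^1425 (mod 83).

72

By repeated squaring mod 83: 50^1≡50, 50^2≡10, 50^4≡17, 50^8≡40, 50^16≡23, 50^32≡31, 50^64≡48, 50^128≡63, 50^256≡68, 50^512≡59, 50^1024≡78.
1425 = 1 + 16 + 128 + 256 + 1024, so 50^1425 ≡ 50·23·63·68·78 ≡ 72 (mod 83).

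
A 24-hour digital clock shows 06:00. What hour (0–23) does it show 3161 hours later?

3161 = 131·24 + 17, so 3161 mod 24 = 17.
(6 + 17) mod 24 = 23.

23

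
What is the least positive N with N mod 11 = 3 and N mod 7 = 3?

x ≡ 3 (mod 7) gives x ∈ {3}.
The first of these with x mod 11 = 3 is 3.

3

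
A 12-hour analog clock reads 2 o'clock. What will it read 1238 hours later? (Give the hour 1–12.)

4

1238 = 103·12 + 2, so 1238 mod 12 = 2.
2 + 2 → 4 on a 12-hour dial.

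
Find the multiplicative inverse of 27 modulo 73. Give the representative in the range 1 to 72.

73 = 2·27 + 19
27 = 1·19 + 8
19 = 2·8 + 3
8 = 2·3 + 2
3 = 1·2 + 1
2 = 2·1 + 0
Back-substituting gives 27·46 ≡ 1 (mod 73).

46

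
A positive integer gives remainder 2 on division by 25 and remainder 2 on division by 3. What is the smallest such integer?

Since 3·17 ≡ 1 (mod 25), take x = 2 + 3·((2−2)·17 mod 25) = 2 + 3·0 = 2.
Check: 2 mod 25 = 2, 2 mod 3 = 2.

2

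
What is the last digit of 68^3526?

Powers of 8 mod 10 repeat with period 4: 8, 4, 2, 6.
3526 leaves remainder 2 on division by 4, so 68^3526 ends in 4.

4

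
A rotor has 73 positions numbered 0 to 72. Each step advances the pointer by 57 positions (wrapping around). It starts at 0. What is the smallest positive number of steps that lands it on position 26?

The inverse of 57 mod 73 is 41 (since 57·41 = 2337 ≡ 1).
So x ≡ 41·26 = 1066 ≡ 44 (mod 73).

44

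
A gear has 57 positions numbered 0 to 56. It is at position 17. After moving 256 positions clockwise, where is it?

45

Dividing 256 by 57 gives quotient 4 and remainder 28.
(17 + 28) mod 57 = 45.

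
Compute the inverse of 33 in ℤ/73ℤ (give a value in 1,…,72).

31

73 = 2·33 + 7
33 = 4·7 + 5
7 = 1·5 + 2
5 = 2·2 + 1
2 = 2·1 + 0
Back-substituting gives 33·31 ≡ 1 (mod 73).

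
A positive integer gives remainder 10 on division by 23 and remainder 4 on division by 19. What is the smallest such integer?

194

x ≡ 4 (mod 19) gives x ∈ {4, 23, 42, 61, 80, 99, 118, 137, …}.
The first of these with x mod 23 = 10 is 194.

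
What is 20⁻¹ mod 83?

83 = 4·20 + 3
20 = 6·3 + 2
3 = 1·2 + 1
2 = 2·1 + 0
Back-substituting gives 20·54 ≡ 1 (mod 83).

54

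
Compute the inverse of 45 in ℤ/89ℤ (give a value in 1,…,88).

2

45·2 = 90 = 1·89 + 1, so 45⁻¹ ≡ 2 (mod 89).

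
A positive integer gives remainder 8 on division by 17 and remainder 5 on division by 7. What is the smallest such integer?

x ≡ 5 (mod 7) gives x ∈ {5, 12, 19, 26, 33, 40, 47, 54, …}.
The first of these with x mod 17 = 8 is 110.

110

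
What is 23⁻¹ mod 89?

23·31 = 713 = 8·89 + 1, so 23⁻¹ ≡ 31 (mod 89).

31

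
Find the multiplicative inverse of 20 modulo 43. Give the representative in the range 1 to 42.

28

20·28 = 560 = 13·43 + 1, so 20⁻¹ ≡ 28 (mod 43).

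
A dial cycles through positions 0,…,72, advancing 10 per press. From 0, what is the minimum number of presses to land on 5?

37

10⁻¹ ≡ 22 (mod 73) because 10·22 = 220 = 3·73 + 1.
So x ≡ 22·5 = 110 ≡ 37 (mod 73).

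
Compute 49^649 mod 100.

49

Square-and-reduce mod 100: 49^1≡49, 49^2≡1, 49^4≡1, 49^8≡1, 49^16≡1, 49^32≡1, 49^64≡1, 49^128≡1, 49^256≡1, 49^512≡1.
Since 649 = 1 + 8 + 128 + 512 in binary, 49^649 ≡ 49·1·1·1 ≡ 49 (mod 100).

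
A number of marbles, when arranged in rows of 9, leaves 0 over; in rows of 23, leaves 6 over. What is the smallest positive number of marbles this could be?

144

Since 23·2 ≡ 1 (mod 9), take x = 6 + 23·((0−6)·2 mod 9) = 6 + 23·6 = 144.
Check: 144 mod 9 = 0, 144 mod 23 = 6.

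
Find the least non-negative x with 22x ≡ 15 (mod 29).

2

22⁻¹ ≡ 4 (mod 29) because 22·4 = 88 = 3·29 + 1.
So x ≡ 4·15 = 60 ≡ 2 (mod 29).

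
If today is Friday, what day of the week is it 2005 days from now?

Monday

2005 mod 7 = 3 (since 286·7 = 2002).
Friday + 3 days → Monday.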